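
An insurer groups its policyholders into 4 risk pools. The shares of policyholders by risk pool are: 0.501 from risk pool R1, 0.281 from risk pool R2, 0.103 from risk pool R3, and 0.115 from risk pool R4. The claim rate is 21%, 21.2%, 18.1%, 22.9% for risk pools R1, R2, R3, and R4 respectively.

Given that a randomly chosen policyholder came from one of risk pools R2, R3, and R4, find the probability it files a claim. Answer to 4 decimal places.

Let S = {R2, R3, R4}.
P(S) = 0.281 + 0.103 + 0.115 = 0.499.
P(C ∩ S) = 0.212·0.281 + 0.181·0.103 + 0.229·0.115 = 0.059572 + 0.018643 + 0.026335 = 0.10455.
P(C | S) = 0.10455 / 0.499 = 0.209519…

P(C|S) ≈ 0.2095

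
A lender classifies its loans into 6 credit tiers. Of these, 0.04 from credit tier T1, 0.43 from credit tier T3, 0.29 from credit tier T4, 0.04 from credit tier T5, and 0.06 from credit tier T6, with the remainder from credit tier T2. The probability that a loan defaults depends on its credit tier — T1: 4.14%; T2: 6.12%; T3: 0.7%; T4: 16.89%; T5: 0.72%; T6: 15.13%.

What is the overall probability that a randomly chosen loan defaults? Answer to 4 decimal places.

P(D) ≈ 0.0716

P(T2) = 1 − (0.04 + 0.43 + 0.29 + 0.04 + 0.06) = 0.14.
P(D) = P(D|T1)·P(T1) + P(D|T2)·P(T2) + P(D|T3)·P(T3) + P(D|T4)·P(T4) + P(D|T5)·P(T5) + P(D|T6)·P(T6)
      = 0.0414·0.04 + 0.0612·0.14 + 0.007·0.43 + 0.1689·0.29 + 0.0072·0.04 + 0.1513·0.06
      = 0.001656 + 0.008568 + 0.00301 + 0.048981 + 0.000288 + 0.009078 = 0.071581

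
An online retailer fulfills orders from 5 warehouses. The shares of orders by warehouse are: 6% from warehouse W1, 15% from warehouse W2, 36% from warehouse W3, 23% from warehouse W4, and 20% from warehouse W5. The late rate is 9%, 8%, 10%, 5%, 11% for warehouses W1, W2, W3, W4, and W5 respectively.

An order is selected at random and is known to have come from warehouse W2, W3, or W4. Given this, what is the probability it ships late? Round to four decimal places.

Let S = {W2, W3, W4}.
P(S) = 0.15 + 0.36 + 0.23 = 0.74.
P(L ∩ S) = 0.08·0.15 + 0.1·0.36 + 0.05·0.23 = 0.012 + 0.036 + 0.0115 = 0.0595.
P(L | S) = 0.0595 / 0.74 = 0.080405…

P(L|S) ≈ 0.0804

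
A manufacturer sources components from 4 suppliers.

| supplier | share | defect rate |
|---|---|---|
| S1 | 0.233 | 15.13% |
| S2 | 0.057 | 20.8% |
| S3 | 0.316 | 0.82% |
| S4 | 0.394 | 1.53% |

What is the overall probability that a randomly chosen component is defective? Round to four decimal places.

0.0557

P(D) = P(D|S1)·P(S1) + P(D|S2)·P(S2) + P(D|S3)·P(S3) + P(D|S4)·P(S4)
      = 0.1513·0.233 + 0.208·0.057 + 0.0082·0.316 + 0.0153·0.394
      = 0.0352529 + 0.011856 + 0.0025912 + 0.0060282 = 0.0557283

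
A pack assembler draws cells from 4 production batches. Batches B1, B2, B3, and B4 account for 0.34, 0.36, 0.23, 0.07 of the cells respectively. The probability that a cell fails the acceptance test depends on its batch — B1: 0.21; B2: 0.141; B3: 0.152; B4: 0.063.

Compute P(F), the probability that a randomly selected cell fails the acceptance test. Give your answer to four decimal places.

P(F) = P(F|B1)·P(B1) + P(F|B2)·P(B2) + P(F|B3)·P(B3) + P(F|B4)·P(B4)
      = 0.21·0.34 + 0.141·0.36 + 0.152·0.23 + 0.063·0.07
      = 0.0714 + 0.05076 + 0.03496 + 0.00441 = 0.16153

0.1615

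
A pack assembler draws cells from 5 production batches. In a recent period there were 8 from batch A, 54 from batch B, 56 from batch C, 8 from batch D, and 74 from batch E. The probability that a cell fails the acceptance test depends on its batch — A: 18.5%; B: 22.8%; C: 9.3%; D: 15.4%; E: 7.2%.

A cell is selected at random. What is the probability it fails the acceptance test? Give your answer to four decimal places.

P(F) ≈ 0.1278

Total: 8 + 54 + 56 + 8 + 74 = 200.
P(A) = 8/200 = 0.04. P(B) = 54/200 = 0.27. P(C) = 56/200 = 0.28. P(D) = 8/200 = 0.04. P(E) = 74/200 = 0.37.
P(F) = P(F|A)·P(A) + P(F|B)·P(B) + P(F|C)·P(C) + P(F|D)·P(D) + P(F|E)·P(E)
      = 0.185·0.04 + 0.228·0.27 + 0.093·0.28 + 0.154·0.04 + 0.072·0.37
      = 0.0074 + 0.06156 + 0.02604 + 0.00616 + 0.02664 = 0.1278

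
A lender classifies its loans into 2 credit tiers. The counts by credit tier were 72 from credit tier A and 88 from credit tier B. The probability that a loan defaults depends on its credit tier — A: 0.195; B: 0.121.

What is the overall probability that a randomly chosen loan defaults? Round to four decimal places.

P(D) ≈ 0.1543

Total: 72 + 88 = 160.
P(A) = 72/160 = 0.45. P(B) = 88/160 = 0.55.
P(D) = P(D|A)·P(A) + P(D|B)·P(B)
      = 0.195·0.45 + 0.121·0.55
      = 0.08775 + 0.06655 = 0.1543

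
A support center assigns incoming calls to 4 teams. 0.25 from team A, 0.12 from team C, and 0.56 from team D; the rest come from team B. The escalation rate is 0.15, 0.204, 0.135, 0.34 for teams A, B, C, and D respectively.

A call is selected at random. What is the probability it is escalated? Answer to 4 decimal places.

P(E) ≈ 0.2584

P(B) = 1 − (0.25 + 0.12 + 0.56) = 0.07.
P(E) = P(E|A)·P(A) + P(E|B)·P(B) + P(E|C)·P(C) + P(E|D)·P(D)
      = 0.15·0.25 + 0.204·0.07 + 0.135·0.12 + 0.34·0.56
      = 0.0375 + 0.01428 + 0.0162 + 0.1904 = 0.25838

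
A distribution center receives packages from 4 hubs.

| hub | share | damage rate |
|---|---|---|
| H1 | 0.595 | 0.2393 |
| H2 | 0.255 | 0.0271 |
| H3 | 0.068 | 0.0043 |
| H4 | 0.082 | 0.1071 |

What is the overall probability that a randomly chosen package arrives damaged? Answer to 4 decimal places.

P(D) ≈ 0.1584

Using total probability over the partition,
P(D) = P(D|H1)·P(H1) + P(D|H2)·P(H2) + P(D|H3)·P(H3) + P(D|H4)·P(H4)
      = 0.2393·0.595 + 0.0271·0.255 + 0.0043·0.068 + 0.1071·0.082
      = 0.1423835 + 0.0069105 + 0.0002924 + 0.0087822 = 0.1583686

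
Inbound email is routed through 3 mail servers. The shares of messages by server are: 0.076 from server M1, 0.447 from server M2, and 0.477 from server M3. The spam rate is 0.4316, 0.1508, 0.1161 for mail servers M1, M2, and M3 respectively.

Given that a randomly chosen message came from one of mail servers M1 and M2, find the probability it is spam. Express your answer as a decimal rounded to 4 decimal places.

0.1916

Let J = {M1, M2}.
P(J) = 0.076 + 0.447 = 0.523.
P(S ∩ J) = 0.4316·0.076 + 0.1508·0.447 = 0.0328016 + 0.0674076 = 0.1002092.
P(S | J) = 0.1002092 / 0.523 = 0.191605…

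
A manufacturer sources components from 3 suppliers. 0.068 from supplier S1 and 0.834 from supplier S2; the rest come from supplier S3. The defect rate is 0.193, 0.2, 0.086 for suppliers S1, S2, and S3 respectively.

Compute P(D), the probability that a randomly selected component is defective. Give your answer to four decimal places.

P(D) ≈ 0.1884

P(S3) = 1 − (0.068 + 0.834) = 0.098.
Summing over the partition,
P(D) = P(D|S1)·P(S1) + P(D|S2)·P(S2) + P(D|S3)·P(S3)
      = 0.193·0.068 + 0.2·0.834 + 0.086·0.098
      = 0.013124 + 0.1668 + 0.008428 = 0.188352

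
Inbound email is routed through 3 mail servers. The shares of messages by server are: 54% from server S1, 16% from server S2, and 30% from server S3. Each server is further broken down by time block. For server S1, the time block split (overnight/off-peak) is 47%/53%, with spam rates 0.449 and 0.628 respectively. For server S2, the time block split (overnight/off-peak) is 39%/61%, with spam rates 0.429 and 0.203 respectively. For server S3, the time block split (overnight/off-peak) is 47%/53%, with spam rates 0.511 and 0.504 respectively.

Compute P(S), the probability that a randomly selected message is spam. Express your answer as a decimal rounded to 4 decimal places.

P(S|S1) = 0.47·0.449 + 0.53·0.628 = 0.21103 + 0.33284 = 0.54387
P(S|S2) = 0.39·0.429 + 0.61·0.203 = 0.16731 + 0.12383 = 0.29114
P(S|S3) = 0.47·0.511 + 0.53·0.504 = 0.24017 + 0.26712 = 0.50729
By total probability over the outer partition,
P(S) = 0.54·0.54387 + 0.16·0.29114 + 0.3·0.50729
      = 0.2936898 + 0.0465824 + 0.152187 = 0.4924592

0.4925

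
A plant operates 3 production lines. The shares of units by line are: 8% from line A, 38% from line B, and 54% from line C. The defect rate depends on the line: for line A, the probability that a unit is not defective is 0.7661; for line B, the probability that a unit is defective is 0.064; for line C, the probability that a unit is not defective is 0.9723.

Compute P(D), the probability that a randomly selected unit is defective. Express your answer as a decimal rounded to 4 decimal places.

P(D|A) = 1 − 0.7661 = 0.2339.
P(D|C) = 1 − 0.9723 = 0.0277.
Using total probability over the partition,
P(D) = P(D|A)·P(A) + P(D|B)·P(B) + P(D|C)·P(C)
      = 0.2339·0.08 + 0.064·0.38 + 0.0277·0.54
      = 0.018712 + 0.02432 + 0.014958 = 0.05799

0.0580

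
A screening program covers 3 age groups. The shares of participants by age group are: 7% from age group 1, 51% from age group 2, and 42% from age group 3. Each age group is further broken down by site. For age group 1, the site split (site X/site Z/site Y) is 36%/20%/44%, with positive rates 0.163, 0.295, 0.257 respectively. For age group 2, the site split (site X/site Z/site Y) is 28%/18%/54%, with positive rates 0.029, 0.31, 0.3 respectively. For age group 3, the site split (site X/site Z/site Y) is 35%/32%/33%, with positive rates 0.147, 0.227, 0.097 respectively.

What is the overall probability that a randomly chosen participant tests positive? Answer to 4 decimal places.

0.1969

P(T|1) = 0.36·0.163 + 0.2·0.295 + 0.44·0.257 = 0.05868 + 0.059 + 0.11308 = 0.23076
P(T|2) = 0.28·0.029 + 0.18·0.31 + 0.54·0.3 = 0.00812 + 0.0558 + 0.162 = 0.22592
P(T|3) = 0.35·0.147 + 0.32·0.227 + 0.33·0.097 = 0.05145 + 0.07264 + 0.03201 = 0.1561
Then overall,
P(T) = 0.07·0.23076 + 0.51·0.22592 + 0.42·0.1561
      = 0.0161532 + 0.1152192 + 0.065562 = 0.1969344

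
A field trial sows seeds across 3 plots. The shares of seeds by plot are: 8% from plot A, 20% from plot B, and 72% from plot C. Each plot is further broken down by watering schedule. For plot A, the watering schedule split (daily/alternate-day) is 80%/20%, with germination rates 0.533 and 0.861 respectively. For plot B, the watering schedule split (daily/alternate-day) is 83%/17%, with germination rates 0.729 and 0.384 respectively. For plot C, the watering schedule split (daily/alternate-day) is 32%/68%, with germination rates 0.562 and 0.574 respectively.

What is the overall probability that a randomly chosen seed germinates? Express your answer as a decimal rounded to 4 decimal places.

P(G|A) = 0.8·0.533 + 0.2·0.861 = 0.4264 + 0.1722 = 0.5986
P(G|B) = 0.83·0.729 + 0.17·0.384 = 0.60507 + 0.06528 = 0.67035
P(G|C) = 0.32·0.562 + 0.68·0.574 = 0.17984 + 0.39032 = 0.57016
Then overall,
P(G) = 0.08·0.5986 + 0.2·0.67035 + 0.72·0.57016
      = 0.047888 + 0.13407 + 0.4105152 = 0.5924732

0.5925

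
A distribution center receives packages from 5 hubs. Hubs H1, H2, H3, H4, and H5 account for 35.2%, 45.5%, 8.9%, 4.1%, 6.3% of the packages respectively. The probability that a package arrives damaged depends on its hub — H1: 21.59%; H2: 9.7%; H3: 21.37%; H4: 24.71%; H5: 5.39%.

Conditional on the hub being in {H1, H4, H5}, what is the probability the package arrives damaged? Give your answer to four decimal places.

Let S = {H1, H4, H5}.
P(S) = 0.352 + 0.041 + 0.063 = 0.456.
P(D ∩ S) = 0.2159·0.352 + 0.2471·0.041 + 0.0539·0.063 = 0.0759968 + 0.0101311 + 0.0033957 = 0.0895236.
P(D | S) = 0.0895236 / 0.456 = 0.196324…

0.1963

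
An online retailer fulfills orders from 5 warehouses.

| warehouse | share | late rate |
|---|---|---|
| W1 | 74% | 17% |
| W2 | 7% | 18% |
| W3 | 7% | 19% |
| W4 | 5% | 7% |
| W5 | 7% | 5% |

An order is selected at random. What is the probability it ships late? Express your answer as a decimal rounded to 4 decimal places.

Summing over the partition,
P(L) = P(L|W1)·P(W1) + P(L|W2)·P(W2) + P(L|W3)·P(W3) + P(L|W4)·P(W4) + P(L|W5)·P(W5)
      = 0.17·0.74 + 0.18·0.07 + 0.19·0.07 + 0.07·0.05 + 0.05·0.07
      = 0.1258 + 0.0126 + 0.0133 + 0.0035 + 0.0035 = 0.1587

P(L) ≈ 0.1587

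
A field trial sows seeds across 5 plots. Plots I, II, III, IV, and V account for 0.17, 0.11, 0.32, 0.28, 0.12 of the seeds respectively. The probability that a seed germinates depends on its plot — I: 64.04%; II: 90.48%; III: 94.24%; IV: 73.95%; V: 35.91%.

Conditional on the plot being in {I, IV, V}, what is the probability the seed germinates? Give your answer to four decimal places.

Let S = {I, IV, V}.
P(S) = 0.17 + 0.28 + 0.12 = 0.57.
P(G ∩ S) = 0.6404·0.17 + 0.7395·0.28 + 0.3591·0.12 = 0.108868 + 0.20706 + 0.043092 = 0.35902.
P(G | S) = 0.35902 / 0.57 = 0.629860…

0.6299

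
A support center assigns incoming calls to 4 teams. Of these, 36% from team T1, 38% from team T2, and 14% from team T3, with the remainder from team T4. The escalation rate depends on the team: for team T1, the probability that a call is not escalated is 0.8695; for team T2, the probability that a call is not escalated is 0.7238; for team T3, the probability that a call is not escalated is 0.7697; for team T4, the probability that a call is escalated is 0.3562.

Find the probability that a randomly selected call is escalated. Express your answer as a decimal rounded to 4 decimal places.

P(T4) = 1 − (0.36 + 0.38 + 0.14) = 0.12.
P(E|T1) = 1 − 0.8695 = 0.1305.
P(E|T2) = 1 − 0.7238 = 0.2762.
P(E|T3) = 1 − 0.7697 = 0.2303.
P(E) = P(E|T1)·P(T1) + P(E|T2)·P(T2) + P(E|T3)·P(T3) + P(E|T4)·P(T4)
      = 0.1305·0.36 + 0.2762·0.38 + 0.2303·0.14 + 0.3562·0.12
      = 0.04698 + 0.104956 + 0.032242 + 0.042744 = 0.226922

0.2269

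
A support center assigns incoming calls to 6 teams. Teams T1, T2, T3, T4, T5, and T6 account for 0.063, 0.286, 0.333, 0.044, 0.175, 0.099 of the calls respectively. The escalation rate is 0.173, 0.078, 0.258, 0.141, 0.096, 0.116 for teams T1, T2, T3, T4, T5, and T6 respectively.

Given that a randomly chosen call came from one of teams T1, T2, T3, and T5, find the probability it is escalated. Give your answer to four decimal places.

P(E|S) ≈ 0.1586

Let S = {T1, T2, T3, T5}.
P(S) = 0.063 + 0.286 + 0.333 + 0.175 = 0.857.
P(E ∩ S) = 0.173·0.063 + 0.078·0.286 + 0.258·0.333 + 0.096·0.175 = 0.010899 + 0.022308 + 0.085914 + 0.0168 = 0.135921.
P(E | S) = 0.135921 / 0.857 = 0.158601…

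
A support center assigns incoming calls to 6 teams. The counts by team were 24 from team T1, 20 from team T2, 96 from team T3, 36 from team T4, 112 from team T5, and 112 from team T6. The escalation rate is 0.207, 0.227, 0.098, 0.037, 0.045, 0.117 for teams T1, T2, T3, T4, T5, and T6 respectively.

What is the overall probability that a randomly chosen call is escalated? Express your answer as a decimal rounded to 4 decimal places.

Total: 24 + 20 + 96 + 36 + 112 + 112 = 400.
P(T1) = 24/400 = 0.06. P(T2) = 20/400 = 0.05. P(T3) = 96/400 = 0.24. P(T4) = 36/400 = 0.09. P(T5) = 112/400 = 0.28. P(T6) = 112/400 = 0.28.
Using total probability over the partition,
P(E) = P(E|T1)·P(T1) + P(E|T2)·P(T2) + P(E|T3)·P(T3) + P(E|T4)·P(T4) + P(E|T5)·P(T5) + P(E|T6)·P(T6)
      = 0.207·0.06 + 0.227·0.05 + 0.098·0.24 + 0.037·0.09 + 0.045·0.28 + 0.117·0.28
      = 0.01242 + 0.01135 + 0.02352 + 0.00333 + 0.0126 + 0.03276 = 0.09598

0.0960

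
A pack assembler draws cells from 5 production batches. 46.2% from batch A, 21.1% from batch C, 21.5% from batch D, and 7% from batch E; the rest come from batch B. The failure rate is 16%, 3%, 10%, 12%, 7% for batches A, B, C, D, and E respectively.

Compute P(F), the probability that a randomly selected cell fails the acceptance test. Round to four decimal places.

P(B) = 1 − (0.462 + 0.211 + 0.215 + 0.07) = 0.042.
P(F) = P(F|A)·P(A) + P(F|B)·P(B) + P(F|C)·P(C) + P(F|D)·P(D) + P(F|E)·P(E)
      = 0.16·0.462 + 0.03·0.042 + 0.1·0.211 + 0.12·0.215 + 0.07·0.07
      = 0.07392 + 0.00126 + 0.0211 + 0.0258 + 0.0049 = 0.12698

P(F) ≈ 0.1270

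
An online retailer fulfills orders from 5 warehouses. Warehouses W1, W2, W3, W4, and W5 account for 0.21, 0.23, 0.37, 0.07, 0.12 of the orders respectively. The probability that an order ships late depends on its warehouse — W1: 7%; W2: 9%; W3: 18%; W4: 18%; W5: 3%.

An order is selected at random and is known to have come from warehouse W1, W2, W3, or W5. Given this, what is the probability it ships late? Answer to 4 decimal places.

Let S = {W1, W2, W3, W5}.
P(S) = 0.21 + 0.23 + 0.37 + 0.12 = 0.93.
P(L ∩ S) = 0.07·0.21 + 0.09·0.23 + 0.18·0.37 + 0.03·0.12 = 0.0147 + 0.0207 + 0.0666 + 0.0036 = 0.1056.
P(L | S) = 0.1056 / 0.93 = 0.113548…

P(L|S) ≈ 0.1135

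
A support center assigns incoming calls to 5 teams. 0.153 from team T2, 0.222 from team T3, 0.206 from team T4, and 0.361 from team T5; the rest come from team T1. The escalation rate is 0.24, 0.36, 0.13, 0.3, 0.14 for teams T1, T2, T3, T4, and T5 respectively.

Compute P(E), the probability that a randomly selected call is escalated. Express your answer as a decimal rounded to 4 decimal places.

P(E) ≈ 0.2102

P(T1) = 1 − (0.153 + 0.222 + 0.206 + 0.361) = 0.058.
Using total probability over the partition,
P(E) = P(E|T1)·P(T1) + P(E|T2)·P(T2) + P(E|T3)·P(T3) + P(E|T4)·P(T4) + P(E|T5)·P(T5)
      = 0.24·0.058 + 0.36·0.153 + 0.13·0.222 + 0.3·0.206 + 0.14·0.361
      = 0.01392 + 0.05508 + 0.02886 + 0.0618 + 0.05054 = 0.2102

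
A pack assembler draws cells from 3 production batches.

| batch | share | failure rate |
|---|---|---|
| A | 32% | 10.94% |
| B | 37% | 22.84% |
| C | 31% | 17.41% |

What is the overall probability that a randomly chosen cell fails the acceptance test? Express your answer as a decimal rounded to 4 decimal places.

P(F) = P(F|A)·P(A) + P(F|B)·P(B) + P(F|C)·P(C)
      = 0.1094·0.32 + 0.2284·0.37 + 0.1741·0.31
      = 0.035008 + 0.084508 + 0.053971 = 0.173487

P(F) ≈ 0.1735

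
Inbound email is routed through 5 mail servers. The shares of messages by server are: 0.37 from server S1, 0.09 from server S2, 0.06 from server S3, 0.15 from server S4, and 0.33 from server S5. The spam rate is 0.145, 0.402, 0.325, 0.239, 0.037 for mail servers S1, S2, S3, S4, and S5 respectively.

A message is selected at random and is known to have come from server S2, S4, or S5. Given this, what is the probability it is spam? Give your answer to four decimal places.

Let J = {S2, S4, S5}.
P(J) = 0.09 + 0.15 + 0.33 = 0.57.
P(S ∩ J) = 0.402·0.09 + 0.239·0.15 + 0.037·0.33 = 0.03618 + 0.03585 + 0.01221 = 0.08424.
P(S | J) = 0.08424 / 0.57 = 0.147789…

0.1478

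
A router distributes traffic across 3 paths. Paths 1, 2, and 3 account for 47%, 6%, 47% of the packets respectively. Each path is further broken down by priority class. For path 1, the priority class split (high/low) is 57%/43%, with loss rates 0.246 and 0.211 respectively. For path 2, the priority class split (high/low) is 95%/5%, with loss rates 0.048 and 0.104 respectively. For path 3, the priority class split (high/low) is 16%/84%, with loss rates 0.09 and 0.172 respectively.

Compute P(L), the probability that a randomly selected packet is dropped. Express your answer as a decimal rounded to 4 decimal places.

P(L|1) = 0.57·0.246 + 0.43·0.211 = 0.14022 + 0.09073 = 0.23095
P(L|2) = 0.95·0.048 + 0.05·0.104 = 0.0456 + 0.0052 = 0.0508
P(L|3) = 0.16·0.09 + 0.84·0.172 = 0.0144 + 0.14448 = 0.15888
By total probability over the outer partition,
P(L) = 0.47·0.23095 + 0.06·0.0508 + 0.47·0.15888
      = 0.1085465 + 0.003048 + 0.0746736 = 0.1862681

0.1863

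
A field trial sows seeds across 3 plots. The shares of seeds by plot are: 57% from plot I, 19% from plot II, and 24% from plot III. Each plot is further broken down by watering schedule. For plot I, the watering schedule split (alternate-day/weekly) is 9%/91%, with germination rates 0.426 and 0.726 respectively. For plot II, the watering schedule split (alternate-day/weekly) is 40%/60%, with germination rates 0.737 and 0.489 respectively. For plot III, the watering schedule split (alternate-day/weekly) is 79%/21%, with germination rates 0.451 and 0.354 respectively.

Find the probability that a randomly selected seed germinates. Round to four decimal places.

P(G|I) = 0.09·0.426 + 0.91·0.726 = 0.03834 + 0.66066 = 0.699
P(G|II) = 0.4·0.737 + 0.6·0.489 = 0.2948 + 0.2934 = 0.5882
P(G|III) = 0.79·0.451 + 0.21·0.354 = 0.35629 + 0.07434 = 0.43063
By total probability over the outer partition,
P(G) = 0.57·0.699 + 0.19·0.5882 + 0.24·0.43063
      = 0.39843 + 0.111758 + 0.1033512 = 0.6135392

P(G) ≈ 0.6135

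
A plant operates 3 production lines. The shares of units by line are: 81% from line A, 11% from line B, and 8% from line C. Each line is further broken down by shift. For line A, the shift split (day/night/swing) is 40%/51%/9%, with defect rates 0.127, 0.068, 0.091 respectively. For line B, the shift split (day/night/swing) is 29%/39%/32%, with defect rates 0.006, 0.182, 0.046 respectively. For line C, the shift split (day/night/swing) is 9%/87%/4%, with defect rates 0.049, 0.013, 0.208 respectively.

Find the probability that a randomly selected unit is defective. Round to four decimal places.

0.0874

P(D|A) = 0.4·0.127 + 0.51·0.068 + 0.09·0.091 = 0.0508 + 0.03468 + 0.00819 = 0.09367
P(D|B) = 0.29·0.006 + 0.39·0.182 + 0.32·0.046 = 0.00174 + 0.07098 + 0.01472 = 0.08744
P(D|C) = 0.09·0.049 + 0.87·0.013 + 0.04·0.208 = 0.00441 + 0.01131 + 0.00832 = 0.02404
By total probability over the outer partition,
P(D) = 0.81·0.09367 + 0.11·0.08744 + 0.08·0.02404
      = 0.0758727 + 0.0096184 + 0.0019232 = 0.0874143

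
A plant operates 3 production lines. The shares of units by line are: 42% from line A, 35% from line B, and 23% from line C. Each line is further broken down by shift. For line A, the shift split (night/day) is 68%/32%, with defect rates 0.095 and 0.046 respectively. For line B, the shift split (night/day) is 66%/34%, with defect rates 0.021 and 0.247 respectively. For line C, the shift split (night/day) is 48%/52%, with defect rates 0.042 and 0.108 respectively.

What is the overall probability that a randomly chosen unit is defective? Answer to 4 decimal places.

P(D|A) = 0.68·0.095 + 0.32·0.046 = 0.0646 + 0.01472 = 0.07932
P(D|B) = 0.66·0.021 + 0.34·0.247 = 0.01386 + 0.08398 = 0.09784
P(D|C) = 0.48·0.042 + 0.52·0.108 = 0.02016 + 0.05616 = 0.07632
By total probability over the outer partition,
P(D) = 0.42·0.07932 + 0.35·0.09784 + 0.23·0.07632
      = 0.0333144 + 0.034244 + 0.0175536 = 0.085112

0.0851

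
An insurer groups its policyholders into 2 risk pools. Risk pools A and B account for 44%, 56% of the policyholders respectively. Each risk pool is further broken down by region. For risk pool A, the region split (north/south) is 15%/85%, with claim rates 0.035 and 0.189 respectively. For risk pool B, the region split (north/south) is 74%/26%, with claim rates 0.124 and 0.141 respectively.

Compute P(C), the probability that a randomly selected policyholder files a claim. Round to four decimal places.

P(C|A) = 0.15·0.035 + 0.85·0.189 = 0.00525 + 0.16065 = 0.1659
P(C|B) = 0.74·0.124 + 0.26·0.141 = 0.09176 + 0.03666 = 0.12842
By total probability over the outer partition,
P(C) = 0.44·0.1659 + 0.56·0.12842
      = 0.072996 + 0.0719152 = 0.1449112

P(C) ≈ 0.1449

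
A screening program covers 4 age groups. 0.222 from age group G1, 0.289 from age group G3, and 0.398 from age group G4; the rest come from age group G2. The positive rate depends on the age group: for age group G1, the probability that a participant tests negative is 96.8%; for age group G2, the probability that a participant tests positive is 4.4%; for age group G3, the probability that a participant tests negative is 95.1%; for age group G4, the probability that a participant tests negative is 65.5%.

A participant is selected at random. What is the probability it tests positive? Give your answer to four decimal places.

P(G2) = 1 − (0.222 + 0.289 + 0.398) = 0.091.
P(T|G1) = 1 − 0.968 = 0.032.
P(T|G3) = 1 − 0.951 = 0.049.
P(T|G4) = 1 − 0.655 = 0.345.
Using total probability over the partition,
P(T) = P(T|G1)·P(G1) + P(T|G2)·P(G2) + P(T|G3)·P(G3) + P(T|G4)·P(G4)
      = 0.032·0.222 + 0.044·0.091 + 0.049·0.289 + 0.345·0.398
      = 0.007104 + 0.004004 + 0.014161 + 0.13731 = 0.162579

0.1626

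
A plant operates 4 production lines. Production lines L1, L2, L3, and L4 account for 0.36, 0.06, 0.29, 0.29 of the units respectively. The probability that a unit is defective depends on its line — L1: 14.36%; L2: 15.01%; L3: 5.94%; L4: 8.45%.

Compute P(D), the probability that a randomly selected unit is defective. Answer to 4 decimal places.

By the law of total probability,
P(D) = P(D|L1)·P(L1) + P(D|L2)·P(L2) + P(D|L3)·P(L3) + P(D|L4)·P(L4)
      = 0.1436·0.36 + 0.1501·0.06 + 0.0594·0.29 + 0.0845·0.29
      = 0.051696 + 0.009006 + 0.017226 + 0.024505 = 0.102433

0.1024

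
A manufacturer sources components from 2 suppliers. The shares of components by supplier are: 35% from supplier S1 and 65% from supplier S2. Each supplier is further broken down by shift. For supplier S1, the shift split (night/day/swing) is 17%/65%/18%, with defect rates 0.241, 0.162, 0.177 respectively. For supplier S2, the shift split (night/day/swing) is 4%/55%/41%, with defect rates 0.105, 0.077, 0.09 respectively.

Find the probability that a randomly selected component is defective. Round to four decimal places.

0.1166

P(D|S1) = 0.17·0.241 + 0.65·0.162 + 0.18·0.177 = 0.04097 + 0.1053 + 0.03186 = 0.17813
P(D|S2) = 0.04·0.105 + 0.55·0.077 + 0.41·0.09 = 0.0042 + 0.04235 + 0.0369 = 0.08345
By total probability over the outer partition,
P(D) = 0.35·0.17813 + 0.65·0.08345
      = 0.0623455 + 0.0542425 = 0.116588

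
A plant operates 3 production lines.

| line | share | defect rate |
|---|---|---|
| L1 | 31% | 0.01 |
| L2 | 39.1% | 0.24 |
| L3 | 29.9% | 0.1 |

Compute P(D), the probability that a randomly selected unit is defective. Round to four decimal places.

Summing over the partition,
P(D) = P(D|L1)·P(L1) + P(D|L2)·P(L2) + P(D|L3)·P(L3)
      = 0.01·0.31 + 0.24·0.391 + 0.1·0.299
      = 0.0031 + 0.09384 + 0.0299 = 0.12684

P(D) ≈ 0.1268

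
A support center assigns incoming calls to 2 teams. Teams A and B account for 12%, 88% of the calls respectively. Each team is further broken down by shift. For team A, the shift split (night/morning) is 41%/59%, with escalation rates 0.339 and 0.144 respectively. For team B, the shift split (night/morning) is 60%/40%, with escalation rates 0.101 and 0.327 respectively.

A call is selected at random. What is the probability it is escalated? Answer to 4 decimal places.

P(E) ≈ 0.1953

P(E|A) = 0.41·0.339 + 0.59·0.144 = 0.13899 + 0.08496 = 0.22395
P(E|B) = 0.6·0.101 + 0.4·0.327 = 0.0606 + 0.1308 = 0.1914
Then overall,
P(E) = 0.12·0.22395 + 0.88·0.1914
      = 0.026874 + 0.168432 = 0.195306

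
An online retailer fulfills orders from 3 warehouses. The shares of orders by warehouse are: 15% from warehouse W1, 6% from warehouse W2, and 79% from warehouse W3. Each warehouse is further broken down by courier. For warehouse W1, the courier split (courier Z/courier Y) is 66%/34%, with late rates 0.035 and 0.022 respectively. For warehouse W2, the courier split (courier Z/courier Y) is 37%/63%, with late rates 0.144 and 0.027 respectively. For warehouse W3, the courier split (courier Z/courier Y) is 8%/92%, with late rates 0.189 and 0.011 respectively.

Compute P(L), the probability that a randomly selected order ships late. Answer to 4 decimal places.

P(L|W1) = 0.66·0.035 + 0.34·0.022 = 0.0231 + 0.00748 = 0.03058
P(L|W2) = 0.37·0.144 + 0.63·0.027 = 0.05328 + 0.01701 = 0.07029
P(L|W3) = 0.08·0.189 + 0.92·0.011 = 0.01512 + 0.01012 = 0.02524
By total probability over the outer partition,
P(L) = 0.15·0.03058 + 0.06·0.07029 + 0.79·0.02524
      = 0.004587 + 0.0042174 + 0.0199396 = 0.028744

P(L) ≈ 0.0287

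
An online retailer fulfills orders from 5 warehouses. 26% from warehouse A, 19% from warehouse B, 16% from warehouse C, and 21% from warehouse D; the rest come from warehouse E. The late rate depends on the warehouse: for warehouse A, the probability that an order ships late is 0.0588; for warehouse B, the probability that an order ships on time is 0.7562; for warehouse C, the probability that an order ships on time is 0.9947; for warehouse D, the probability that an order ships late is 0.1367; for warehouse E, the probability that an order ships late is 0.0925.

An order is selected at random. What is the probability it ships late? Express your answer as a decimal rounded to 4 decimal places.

P(L) ≈ 0.1078

P(E) = 1 − (0.26 + 0.19 + 0.16 + 0.21) = 0.18.
P(L|B) = 1 − 0.7562 = 0.2438.
P(L|C) = 1 − 0.9947 = 0.0053.
P(L) = P(L|A)·P(A) + P(L|B)·P(B) + P(L|C)·P(C) + P(L|D)·P(D) + P(L|E)·P(E)
      = 0.0588·0.26 + 0.2438·0.19 + 0.0053·0.16 + 0.1367·0.21 + 0.0925·0.18
      = 0.015288 + 0.046322 + 0.000848 + 0.028707 + 0.01665 = 0.107815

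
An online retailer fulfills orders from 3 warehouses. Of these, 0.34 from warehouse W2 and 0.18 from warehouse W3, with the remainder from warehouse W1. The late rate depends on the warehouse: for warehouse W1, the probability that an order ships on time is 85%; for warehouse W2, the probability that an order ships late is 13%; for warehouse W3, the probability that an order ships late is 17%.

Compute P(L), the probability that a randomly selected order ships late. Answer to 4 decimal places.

P(L) ≈ 0.1468

P(W1) = 1 − (0.34 + 0.18) = 0.48.
P(L|W1) = 1 − 0.85 = 0.15.
By the law of total probability,
P(L) = P(L|W1)·P(W1) + P(L|W2)·P(W2) + P(L|W3)·P(W3)
      = 0.15·0.48 + 0.13·0.34 + 0.17·0.18
      = 0.072 + 0.0442 + 0.0306 = 0.1468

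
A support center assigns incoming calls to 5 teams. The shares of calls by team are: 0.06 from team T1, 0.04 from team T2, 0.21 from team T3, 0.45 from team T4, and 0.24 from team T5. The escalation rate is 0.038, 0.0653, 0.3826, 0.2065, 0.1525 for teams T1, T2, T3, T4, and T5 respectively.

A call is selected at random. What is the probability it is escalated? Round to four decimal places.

Using total probability over the partition,
P(E) = P(E|T1)·P(T1) + P(E|T2)·P(T2) + P(E|T3)·P(T3) + P(E|T4)·P(T4) + P(E|T5)·P(T5)
      = 0.038·0.06 + 0.0653·0.04 + 0.3826·0.21 + 0.2065·0.45 + 0.1525·0.24
      = 0.00228 + 0.002612 + 0.080346 + 0.092925 + 0.0366 = 0.214763

0.2148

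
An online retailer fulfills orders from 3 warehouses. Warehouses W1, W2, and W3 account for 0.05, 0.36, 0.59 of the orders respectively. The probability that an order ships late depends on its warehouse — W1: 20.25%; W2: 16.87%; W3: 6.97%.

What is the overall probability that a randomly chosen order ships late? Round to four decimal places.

P(L) = P(L|W1)·P(W1) + P(L|W2)·P(W2) + P(L|W3)·P(W3)
      = 0.2025·0.05 + 0.1687·0.36 + 0.0697·0.59
      = 0.010125 + 0.060732 + 0.041123 = 0.11198

P(L) ≈ 0.1120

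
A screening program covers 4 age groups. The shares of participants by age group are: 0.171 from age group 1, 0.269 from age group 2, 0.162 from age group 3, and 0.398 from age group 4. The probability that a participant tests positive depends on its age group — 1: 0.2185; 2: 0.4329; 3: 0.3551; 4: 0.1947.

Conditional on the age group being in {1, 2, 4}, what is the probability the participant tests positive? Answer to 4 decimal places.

0.2760

Let S = {1, 2, 4}.
P(S) = 0.171 + 0.269 + 0.398 = 0.838.
P(T ∩ S) = 0.2185·0.171 + 0.4329·0.269 + 0.1947·0.398 = 0.0373635 + 0.1164501 + 0.0774906 = 0.2313042.
P(T | S) = 0.2313042 / 0.838 = 0.276019…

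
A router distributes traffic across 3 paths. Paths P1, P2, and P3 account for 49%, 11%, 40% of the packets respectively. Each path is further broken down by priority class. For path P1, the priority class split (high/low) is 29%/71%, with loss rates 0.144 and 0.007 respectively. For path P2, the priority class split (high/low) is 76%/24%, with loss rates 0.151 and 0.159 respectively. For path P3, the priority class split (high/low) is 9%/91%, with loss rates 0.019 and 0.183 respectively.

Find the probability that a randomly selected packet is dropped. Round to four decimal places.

P(L|P1) = 0.29·0.144 + 0.71·0.007 = 0.04176 + 0.00497 = 0.04673
P(L|P2) = 0.76·0.151 + 0.24·0.159 = 0.11476 + 0.03816 = 0.15292
P(L|P3) = 0.09·0.019 + 0.91·0.183 = 0.00171 + 0.16653 = 0.16824
By total probability over the outer partition,
P(L) = 0.49·0.04673 + 0.11·0.15292 + 0.4·0.16824
      = 0.0228977 + 0.0168212 + 0.067296 = 0.1070149

P(L) ≈ 0.1070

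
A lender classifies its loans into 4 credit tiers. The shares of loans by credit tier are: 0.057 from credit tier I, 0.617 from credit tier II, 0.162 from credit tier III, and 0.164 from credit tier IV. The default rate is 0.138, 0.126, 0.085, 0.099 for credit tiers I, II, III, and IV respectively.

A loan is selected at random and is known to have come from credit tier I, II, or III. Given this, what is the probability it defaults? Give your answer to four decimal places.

Let S = {I, II, III}.
P(S) = 0.057 + 0.617 + 0.162 = 0.836.
P(D ∩ S) = 0.138·0.057 + 0.126·0.617 + 0.085·0.162 = 0.007866 + 0.077742 + 0.01377 = 0.099378.
P(D | S) = 0.099378 / 0.836 = 0.118873…

P(D|S) ≈ 0.1189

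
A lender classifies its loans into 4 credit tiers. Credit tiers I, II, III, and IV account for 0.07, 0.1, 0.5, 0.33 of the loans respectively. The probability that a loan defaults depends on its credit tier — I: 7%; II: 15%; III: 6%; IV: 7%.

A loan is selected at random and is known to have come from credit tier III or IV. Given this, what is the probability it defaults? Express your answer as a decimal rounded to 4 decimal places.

Let S = {III, IV}.
P(S) = 0.5 + 0.33 = 0.83.
P(D ∩ S) = 0.06·0.5 + 0.07·0.33 = 0.03 + 0.0231 = 0.0531.
P(D | S) = 0.0531 / 0.83 = 0.063976…

0.0640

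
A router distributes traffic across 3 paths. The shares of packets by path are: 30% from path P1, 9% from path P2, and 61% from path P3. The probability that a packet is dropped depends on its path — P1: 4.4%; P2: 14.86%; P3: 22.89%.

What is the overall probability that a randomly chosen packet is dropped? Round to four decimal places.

P(L) = P(L|P1)·P(P1) + P(L|P2)·P(P2) + P(L|P3)·P(P3)
      = 0.044·0.3 + 0.1486·0.09 + 0.2289·0.61
      = 0.0132 + 0.013374 + 0.139629 = 0.166203

0.1662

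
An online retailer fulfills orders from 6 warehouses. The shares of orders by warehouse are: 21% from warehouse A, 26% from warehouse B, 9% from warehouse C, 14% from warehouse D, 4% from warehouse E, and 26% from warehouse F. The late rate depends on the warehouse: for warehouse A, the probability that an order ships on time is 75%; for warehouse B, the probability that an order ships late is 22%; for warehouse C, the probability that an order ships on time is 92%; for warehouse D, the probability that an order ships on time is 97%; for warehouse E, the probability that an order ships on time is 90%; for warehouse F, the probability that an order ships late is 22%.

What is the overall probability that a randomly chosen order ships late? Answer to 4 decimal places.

0.1823

P(L|A) = 1 − 0.75 = 0.25.
P(L|C) = 1 − 0.92 = 0.08.
P(L|D) = 1 − 0.97 = 0.03.
P(L|E) = 1 − 0.9 = 0.1.
P(L) = P(L|A)·P(A) + P(L|B)·P(B) + P(L|C)·P(C) + P(L|D)·P(D) + P(L|E)·P(E) + P(L|F)·P(F)
      = 0.25·0.21 + 0.22·0.26 + 0.08·0.09 + 0.03·0.14 + 0.1·0.04 + 0.22·0.26
      = 0.0525 + 0.0572 + 0.0072 + 0.0042 + 0.004 + 0.0572 = 0.1823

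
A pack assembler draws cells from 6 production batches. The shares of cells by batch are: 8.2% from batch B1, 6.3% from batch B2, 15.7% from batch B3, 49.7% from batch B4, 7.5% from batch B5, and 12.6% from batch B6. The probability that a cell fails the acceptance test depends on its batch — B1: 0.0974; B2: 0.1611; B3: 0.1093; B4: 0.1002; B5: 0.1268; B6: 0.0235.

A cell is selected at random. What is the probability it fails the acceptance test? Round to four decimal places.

0.0976

By the law of total probability,
P(F) = P(F|B1)·P(B1) + P(F|B2)·P(B2) + P(F|B3)·P(B3) + P(F|B4)·P(B4) + P(F|B5)·P(B5) + P(F|B6)·P(B6)
      = 0.0974·0.082 + 0.1611·0.063 + 0.1093·0.157 + 0.1002·0.497 + 0.1268·0.075 + 0.0235·0.126
      = 0.0079868 + 0.0101493 + 0.0171601 + 0.0497994 + 0.00951 + 0.002961 = 0.0975666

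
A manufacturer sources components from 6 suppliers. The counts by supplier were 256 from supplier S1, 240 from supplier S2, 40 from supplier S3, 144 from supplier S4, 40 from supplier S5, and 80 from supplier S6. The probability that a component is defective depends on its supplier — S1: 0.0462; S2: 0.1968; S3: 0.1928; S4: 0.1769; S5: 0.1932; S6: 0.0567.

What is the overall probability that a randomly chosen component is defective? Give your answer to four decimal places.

P(D) ≈ 0.1306

Total: 256 + 240 + 40 + 144 + 40 + 80 = 800.
P(S1) = 256/800 = 0.32. P(S2) = 240/800 = 0.3. P(S3) = 40/800 = 0.05. P(S4) = 144/800 = 0.18. P(S5) = 40/800 = 0.05. P(S6) = 80/800 = 0.1.
P(D) = P(D|S1)·P(S1) + P(D|S2)·P(S2) + P(D|S3)·P(S3) + P(D|S4)·P(S4) + P(D|S5)·P(S5) + P(D|S6)·P(S6)
      = 0.0462·0.32 + 0.1968·0.3 + 0.1928·0.05 + 0.1769·0.18 + 0.1932·0.05 + 0.0567·0.1
      = 0.014784 + 0.05904 + 0.00964 + 0.031842 + 0.00966 + 0.00567 = 0.130636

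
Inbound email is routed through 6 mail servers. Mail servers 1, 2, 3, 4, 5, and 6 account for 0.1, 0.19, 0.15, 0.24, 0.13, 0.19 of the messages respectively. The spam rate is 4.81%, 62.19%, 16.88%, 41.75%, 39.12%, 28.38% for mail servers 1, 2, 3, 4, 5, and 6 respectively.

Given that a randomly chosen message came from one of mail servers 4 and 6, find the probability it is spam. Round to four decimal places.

P(S|J) ≈ 0.3584

Let J = {4, 6}.
P(J) = 0.24 + 0.19 = 0.43.
P(S ∩ J) = 0.4175·0.24 + 0.2838·0.19 = 0.1002 + 0.053922 = 0.154122.
P(S | J) = 0.154122 / 0.43 = 0.358423…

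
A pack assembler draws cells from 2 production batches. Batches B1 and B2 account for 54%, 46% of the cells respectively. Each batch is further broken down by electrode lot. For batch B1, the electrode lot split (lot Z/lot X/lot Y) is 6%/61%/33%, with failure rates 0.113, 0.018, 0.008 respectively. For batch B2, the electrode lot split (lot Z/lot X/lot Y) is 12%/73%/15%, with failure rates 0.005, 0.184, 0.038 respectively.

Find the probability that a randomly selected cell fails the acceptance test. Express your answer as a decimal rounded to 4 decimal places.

0.0757

P(F|B1) = 0.06·0.113 + 0.61·0.018 + 0.33·0.008 = 0.00678 + 0.01098 + 0.00264 = 0.0204
P(F|B2) = 0.12·0.005 + 0.73·0.184 + 0.15·0.038 = 0.0006 + 0.13432 + 0.0057 = 0.14062
By total probability over the outer partition,
P(F) = 0.54·0.0204 + 0.46·0.14062
      = 0.011016 + 0.0646852 = 0.0757012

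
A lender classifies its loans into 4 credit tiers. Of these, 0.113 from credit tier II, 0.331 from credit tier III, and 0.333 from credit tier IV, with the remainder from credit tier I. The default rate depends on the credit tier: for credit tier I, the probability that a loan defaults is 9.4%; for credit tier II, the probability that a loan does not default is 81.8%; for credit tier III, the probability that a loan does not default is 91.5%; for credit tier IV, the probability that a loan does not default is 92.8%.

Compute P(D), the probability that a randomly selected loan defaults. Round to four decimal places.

P(D) ≈ 0.0936

P(I) = 1 − (0.113 + 0.331 + 0.333) = 0.223.
P(D|II) = 1 − 0.818 = 0.182.
P(D|III) = 1 − 0.915 = 0.085.
P(D|IV) = 1 − 0.928 = 0.072.
Using total probability over the partition,
P(D) = P(D|I)·P(I) + P(D|II)·P(II) + P(D|III)·P(III) + P(D|IV)·P(IV)
      = 0.094·0.223 + 0.182·0.113 + 0.085·0.331 + 0.072·0.333
      = 0.020962 + 0.020566 + 0.028135 + 0.023976 = 0.093639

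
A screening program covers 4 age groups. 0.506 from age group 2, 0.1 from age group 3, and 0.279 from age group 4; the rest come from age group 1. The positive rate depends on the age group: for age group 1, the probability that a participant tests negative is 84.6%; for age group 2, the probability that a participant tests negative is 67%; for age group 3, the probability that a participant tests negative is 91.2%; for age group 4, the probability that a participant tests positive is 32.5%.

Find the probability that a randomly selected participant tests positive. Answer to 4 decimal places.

P(1) = 1 − (0.506 + 0.1 + 0.279) = 0.115.
P(T|1) = 1 − 0.846 = 0.154.
P(T|2) = 1 − 0.67 = 0.33.
P(T|3) = 1 − 0.912 = 0.088.
P(T) = P(T|1)·P(1) + P(T|2)·P(2) + P(T|3)·P(3) + P(T|4)·P(4)
      = 0.154·0.115 + 0.33·0.506 + 0.088·0.1 + 0.325·0.279
      = 0.01771 + 0.16698 + 0.0088 + 0.090675 = 0.284165

0.2842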